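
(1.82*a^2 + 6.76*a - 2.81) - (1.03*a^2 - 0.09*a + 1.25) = 0.79*a^2 + 6.85*a - 4.06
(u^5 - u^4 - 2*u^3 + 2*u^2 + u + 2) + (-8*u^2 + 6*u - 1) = u^5 - u^4 - 2*u^3 - 6*u^2 + 7*u + 1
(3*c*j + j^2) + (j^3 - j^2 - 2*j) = 3*c*j + j^3 - 2*j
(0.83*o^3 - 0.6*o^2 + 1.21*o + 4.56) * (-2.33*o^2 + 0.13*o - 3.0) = -1.9339*o^5 + 1.5059*o^4 - 5.3873*o^3 - 8.6675*o^2 - 3.0372*o - 13.68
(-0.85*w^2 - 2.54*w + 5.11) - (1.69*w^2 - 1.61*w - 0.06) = -2.54*w^2 - 0.93*w + 5.17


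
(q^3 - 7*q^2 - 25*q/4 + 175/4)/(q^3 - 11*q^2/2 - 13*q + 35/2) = (q - 5/2)/(q - 1)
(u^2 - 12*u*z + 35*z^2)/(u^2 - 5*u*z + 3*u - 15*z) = (u - 7*z)/(u + 3)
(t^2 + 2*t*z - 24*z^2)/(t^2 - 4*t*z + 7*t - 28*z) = (t + 6*z)/(t + 7)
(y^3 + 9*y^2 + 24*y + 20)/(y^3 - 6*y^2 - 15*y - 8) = (y^3 + 9*y^2 + 24*y + 20)/(y^3 - 6*y^2 - 15*y - 8)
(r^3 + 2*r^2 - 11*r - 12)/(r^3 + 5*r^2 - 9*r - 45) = (r^2 + 5*r + 4)/(r^2 + 8*r + 15)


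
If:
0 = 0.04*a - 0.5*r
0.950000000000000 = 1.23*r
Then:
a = 9.65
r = 0.77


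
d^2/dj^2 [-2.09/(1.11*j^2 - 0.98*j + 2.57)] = (5.150178*j^2 - 4.547004*j - 2.09*(2.22*j - 0.98)*(4.44*j - 1.96) + 11.924286)/(1.11*j^2 - 0.98*j + 2.57)^3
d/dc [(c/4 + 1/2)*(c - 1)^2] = 3*c^2/4 - 3/4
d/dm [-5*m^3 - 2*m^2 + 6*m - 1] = -15*m^2 - 4*m + 6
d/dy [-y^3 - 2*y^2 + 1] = y*(-3*y - 4)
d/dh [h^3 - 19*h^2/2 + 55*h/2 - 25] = 3*h^2 - 19*h + 55/2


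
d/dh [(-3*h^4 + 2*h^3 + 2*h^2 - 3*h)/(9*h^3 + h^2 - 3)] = (-27*h^6 - 6*h^5 - 16*h^4 + 90*h^3 - 15*h^2 - 12*h + 9)/(81*h^6 + 18*h^5 + h^4 - 54*h^3 - 6*h^2 + 9)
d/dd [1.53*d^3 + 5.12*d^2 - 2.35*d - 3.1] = 4.59*d^2 + 10.24*d - 2.35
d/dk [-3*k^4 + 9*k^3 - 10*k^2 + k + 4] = -12*k^3 + 27*k^2 - 20*k + 1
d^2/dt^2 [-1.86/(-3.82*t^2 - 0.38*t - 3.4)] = (-54.283728*t^2 - 5.399952*t + 1.86*(7.64*t + 0.38)*(15.28*t + 0.76) - 48.31536)/(3.82*t^2 + 0.38*t + 3.4)^3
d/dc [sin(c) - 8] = cos(c)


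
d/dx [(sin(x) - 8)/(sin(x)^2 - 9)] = (16*sin(x) + cos(x)^2 - 10)*cos(x)/(sin(x)^2 - 9)^2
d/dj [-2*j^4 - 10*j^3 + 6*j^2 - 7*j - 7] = -8*j^3 - 30*j^2 + 12*j - 7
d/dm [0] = 0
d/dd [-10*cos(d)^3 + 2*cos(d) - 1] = 2*(15*cos(d)^2 - 1)*sin(d)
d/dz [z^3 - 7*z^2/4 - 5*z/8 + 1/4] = 3*z^2 - 7*z/2 - 5/8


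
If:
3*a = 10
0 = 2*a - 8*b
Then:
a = 10/3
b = 5/6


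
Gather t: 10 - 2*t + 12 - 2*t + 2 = 24 - 4*t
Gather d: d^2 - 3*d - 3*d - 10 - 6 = d^2 - 6*d - 16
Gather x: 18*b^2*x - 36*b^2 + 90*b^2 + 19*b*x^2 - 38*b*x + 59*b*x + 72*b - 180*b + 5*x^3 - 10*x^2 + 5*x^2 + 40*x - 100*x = 54*b^2 - 108*b + 5*x^3 + x^2*(19*b - 5) + x*(18*b^2 + 21*b - 60)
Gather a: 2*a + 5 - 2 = 2*a + 3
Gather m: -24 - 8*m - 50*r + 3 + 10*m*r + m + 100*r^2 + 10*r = m*(10*r - 7) + 100*r^2 - 40*r - 21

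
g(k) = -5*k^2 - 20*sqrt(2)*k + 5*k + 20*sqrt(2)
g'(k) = -10*k - 20*sqrt(2) + 5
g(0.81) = 6.14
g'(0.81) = -31.38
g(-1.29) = 50.00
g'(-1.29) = -10.38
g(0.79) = 6.77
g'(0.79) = -31.18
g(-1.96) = 54.71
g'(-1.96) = -3.68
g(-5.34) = 10.04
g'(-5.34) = 30.12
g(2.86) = -79.21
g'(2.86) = -51.88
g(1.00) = 0.00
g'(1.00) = -33.28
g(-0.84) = 44.32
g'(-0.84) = -14.88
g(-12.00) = -412.30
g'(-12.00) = 96.72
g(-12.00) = -412.30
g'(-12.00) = 96.72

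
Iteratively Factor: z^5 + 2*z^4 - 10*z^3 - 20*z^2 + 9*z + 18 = (z - 3)*(z^4 + 5*z^3 + 5*z^2 - 5*z - 6) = (z - 3)*(z + 3)*(z^3 + 2*z^2 - z - 2) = (z - 3)*(z - 1)*(z + 3)*(z^2 + 3*z + 2) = (z - 3)*(z - 1)*(z + 1)*(z + 3)*(z + 2)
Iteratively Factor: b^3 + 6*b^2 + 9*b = (b)*(b^2 + 6*b + 9) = b*(b + 3)*(b + 3)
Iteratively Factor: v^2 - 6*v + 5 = (v - 5)*(v - 1)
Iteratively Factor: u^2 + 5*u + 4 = (u + 4)*(u + 1)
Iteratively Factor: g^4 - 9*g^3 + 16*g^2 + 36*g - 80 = (g - 4)*(g^3 - 5*g^2 - 4*g + 20) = (g - 5)*(g - 4)*(g^2 - 4) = (g - 5)*(g - 4)*(g + 2)*(g - 2)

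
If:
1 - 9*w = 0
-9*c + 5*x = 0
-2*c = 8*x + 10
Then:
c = -25/41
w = 1/9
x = -45/41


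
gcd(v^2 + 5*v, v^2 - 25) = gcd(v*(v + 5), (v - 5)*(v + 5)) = v + 5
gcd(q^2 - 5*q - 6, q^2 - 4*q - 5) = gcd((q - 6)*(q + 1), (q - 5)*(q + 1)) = q + 1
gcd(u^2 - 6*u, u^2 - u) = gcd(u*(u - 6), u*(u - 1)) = u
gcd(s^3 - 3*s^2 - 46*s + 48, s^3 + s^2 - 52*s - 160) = s - 8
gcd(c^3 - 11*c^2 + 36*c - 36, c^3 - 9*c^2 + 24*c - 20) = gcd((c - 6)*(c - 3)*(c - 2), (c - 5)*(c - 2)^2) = c - 2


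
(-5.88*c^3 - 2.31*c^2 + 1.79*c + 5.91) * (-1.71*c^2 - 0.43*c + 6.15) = 10.0548*c^5 + 6.4785*c^4 - 38.2296*c^3 - 25.0823*c^2 + 8.4672*c + 36.3465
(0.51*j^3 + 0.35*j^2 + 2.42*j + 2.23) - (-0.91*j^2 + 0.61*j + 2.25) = 0.51*j^3 + 1.26*j^2 + 1.81*j - 0.02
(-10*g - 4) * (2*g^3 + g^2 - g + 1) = -20*g^4 - 18*g^3 + 6*g^2 - 6*g - 4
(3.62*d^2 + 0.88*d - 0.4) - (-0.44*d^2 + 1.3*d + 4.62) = 4.06*d^2 - 0.42*d - 5.02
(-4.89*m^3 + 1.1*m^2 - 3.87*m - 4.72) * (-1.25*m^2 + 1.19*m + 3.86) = 6.1125*m^5 - 7.1941*m^4 - 12.7289*m^3 + 5.5407*m^2 - 20.555*m - 18.2192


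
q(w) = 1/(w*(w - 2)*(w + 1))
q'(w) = -1/(w*(w - 2)*(w + 1)^2) - 1/(w*(w - 2)^2*(w + 1)) - 1/(w^2*(w - 2)*(w + 1)) = (-w*(w - 2) - w*(w + 1) - (w - 2)*(w + 1))/(w^2*(w - 2)^2*(w + 1)^2)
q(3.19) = 0.06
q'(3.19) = -0.09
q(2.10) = 1.54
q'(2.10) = -16.59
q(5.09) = 0.01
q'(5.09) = -0.01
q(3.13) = 0.07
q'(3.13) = -0.10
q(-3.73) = -0.02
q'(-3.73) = -0.01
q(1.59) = -0.59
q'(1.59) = -0.84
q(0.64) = -0.70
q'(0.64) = 1.01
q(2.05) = 3.20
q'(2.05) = -66.58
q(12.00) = 0.00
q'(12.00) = 0.00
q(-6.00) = 0.00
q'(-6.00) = 0.00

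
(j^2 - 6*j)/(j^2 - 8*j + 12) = j/(j - 2)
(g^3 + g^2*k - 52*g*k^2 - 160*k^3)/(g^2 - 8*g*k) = g + 9*k + 20*k^2/g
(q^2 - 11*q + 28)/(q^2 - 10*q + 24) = (q - 7)/(q - 6)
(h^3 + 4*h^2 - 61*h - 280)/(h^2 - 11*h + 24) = (h^2 + 12*h + 35)/(h - 3)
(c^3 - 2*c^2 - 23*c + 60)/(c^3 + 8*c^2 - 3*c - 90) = (c - 4)/(c + 6)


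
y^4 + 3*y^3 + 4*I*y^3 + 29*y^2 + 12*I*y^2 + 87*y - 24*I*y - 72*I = (y + 3)*(y - 3*I)*(y - I)*(y + 8*I)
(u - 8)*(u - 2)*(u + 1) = u^3 - 9*u^2 + 6*u + 16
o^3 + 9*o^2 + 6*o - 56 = (o - 2)*(o + 4)*(o + 7)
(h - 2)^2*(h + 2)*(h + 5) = h^4 + 3*h^3 - 14*h^2 - 12*h + 40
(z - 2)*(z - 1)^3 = z^4 - 5*z^3 + 9*z^2 - 7*z + 2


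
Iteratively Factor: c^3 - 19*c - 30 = (c + 3)*(c^2 - 3*c - 10) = (c + 2)*(c + 3)*(c - 5)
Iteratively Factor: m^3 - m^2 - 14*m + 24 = (m - 2)*(m^2 + m - 12) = (m - 2)*(m + 4)*(m - 3)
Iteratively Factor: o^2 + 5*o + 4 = (o + 4)*(o + 1)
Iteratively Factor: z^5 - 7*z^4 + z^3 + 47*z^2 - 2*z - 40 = (z + 1)*(z^4 - 8*z^3 + 9*z^2 + 38*z - 40) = (z - 5)*(z + 1)*(z^3 - 3*z^2 - 6*z + 8) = (z - 5)*(z + 1)*(z + 2)*(z^2 - 5*z + 4) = (z - 5)*(z - 1)*(z + 1)*(z + 2)*(z - 4)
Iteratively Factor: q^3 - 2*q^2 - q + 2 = (q - 2)*(q^2 - 1) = (q - 2)*(q + 1)*(q - 1)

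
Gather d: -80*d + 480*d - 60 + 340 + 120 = 400*d + 400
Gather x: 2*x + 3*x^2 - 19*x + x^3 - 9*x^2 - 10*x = x^3 - 6*x^2 - 27*x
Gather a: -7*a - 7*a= -14*a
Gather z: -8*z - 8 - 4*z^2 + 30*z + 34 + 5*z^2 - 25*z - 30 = z^2 - 3*z - 4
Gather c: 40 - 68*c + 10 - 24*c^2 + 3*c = -24*c^2 - 65*c + 50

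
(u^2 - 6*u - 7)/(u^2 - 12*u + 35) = (u + 1)/(u - 5)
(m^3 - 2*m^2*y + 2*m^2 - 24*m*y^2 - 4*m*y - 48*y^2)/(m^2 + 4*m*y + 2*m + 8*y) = m - 6*y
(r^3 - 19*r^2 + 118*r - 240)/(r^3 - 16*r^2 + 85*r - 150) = (r - 8)/(r - 5)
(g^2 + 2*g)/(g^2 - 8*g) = (g + 2)/(g - 8)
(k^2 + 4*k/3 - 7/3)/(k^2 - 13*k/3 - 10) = (-3*k^2 - 4*k + 7)/(-3*k^2 + 13*k + 30)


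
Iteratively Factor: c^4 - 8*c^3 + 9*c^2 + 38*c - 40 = (c + 2)*(c^3 - 10*c^2 + 29*c - 20) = (c - 4)*(c + 2)*(c^2 - 6*c + 5) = (c - 4)*(c - 1)*(c + 2)*(c - 5)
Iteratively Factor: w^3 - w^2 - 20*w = (w + 4)*(w^2 - 5*w) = w*(w + 4)*(w - 5)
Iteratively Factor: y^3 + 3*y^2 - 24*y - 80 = (y + 4)*(y^2 - y - 20) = (y + 4)^2*(y - 5)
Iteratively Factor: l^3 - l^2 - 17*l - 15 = (l - 5)*(l^2 + 4*l + 3) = (l - 5)*(l + 1)*(l + 3)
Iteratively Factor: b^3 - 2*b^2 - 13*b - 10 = (b + 1)*(b^2 - 3*b - 10) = (b - 5)*(b + 1)*(b + 2)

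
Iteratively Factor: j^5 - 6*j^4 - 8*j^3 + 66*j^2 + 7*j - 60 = (j + 3)*(j^4 - 9*j^3 + 19*j^2 + 9*j - 20) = (j - 1)*(j + 3)*(j^3 - 8*j^2 + 11*j + 20) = (j - 4)*(j - 1)*(j + 3)*(j^2 - 4*j - 5) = (j - 4)*(j - 1)*(j + 1)*(j + 3)*(j - 5)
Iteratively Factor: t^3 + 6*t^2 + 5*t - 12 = (t + 3)*(t^2 + 3*t - 4) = (t + 3)*(t + 4)*(t - 1)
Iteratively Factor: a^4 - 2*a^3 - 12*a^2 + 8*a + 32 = (a - 4)*(a^3 + 2*a^2 - 4*a - 8) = (a - 4)*(a + 2)*(a^2 - 4) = (a - 4)*(a + 2)^2*(a - 2)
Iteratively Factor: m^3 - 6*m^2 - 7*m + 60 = (m + 3)*(m^2 - 9*m + 20) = (m - 4)*(m + 3)*(m - 5)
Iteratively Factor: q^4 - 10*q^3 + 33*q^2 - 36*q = (q - 4)*(q^3 - 6*q^2 + 9*q) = q*(q - 4)*(q^2 - 6*q + 9) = q*(q - 4)*(q - 3)*(q - 3)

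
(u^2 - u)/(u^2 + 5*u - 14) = u*(u - 1)/(u^2 + 5*u - 14)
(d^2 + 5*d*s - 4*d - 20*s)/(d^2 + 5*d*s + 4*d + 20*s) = (d - 4)/(d + 4)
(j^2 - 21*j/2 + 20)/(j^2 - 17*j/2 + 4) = (2*j - 5)/(2*j - 1)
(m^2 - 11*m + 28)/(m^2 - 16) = (m - 7)/(m + 4)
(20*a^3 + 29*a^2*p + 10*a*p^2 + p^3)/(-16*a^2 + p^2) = (5*a^2 + 6*a*p + p^2)/(-4*a + p)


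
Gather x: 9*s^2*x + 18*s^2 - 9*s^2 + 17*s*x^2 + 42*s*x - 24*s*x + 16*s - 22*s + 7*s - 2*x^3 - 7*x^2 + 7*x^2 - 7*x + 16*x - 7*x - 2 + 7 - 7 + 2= 9*s^2 + 17*s*x^2 + s - 2*x^3 + x*(9*s^2 + 18*s + 2)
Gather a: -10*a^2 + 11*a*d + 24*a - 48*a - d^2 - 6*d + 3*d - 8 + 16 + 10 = -10*a^2 + a*(11*d - 24) - d^2 - 3*d + 18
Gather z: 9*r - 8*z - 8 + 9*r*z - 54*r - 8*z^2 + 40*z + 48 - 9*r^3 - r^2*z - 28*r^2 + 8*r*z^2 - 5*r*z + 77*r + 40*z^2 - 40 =-9*r^3 - 28*r^2 + 32*r + z^2*(8*r + 32) + z*(-r^2 + 4*r + 32)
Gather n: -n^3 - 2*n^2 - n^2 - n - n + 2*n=-n^3 - 3*n^2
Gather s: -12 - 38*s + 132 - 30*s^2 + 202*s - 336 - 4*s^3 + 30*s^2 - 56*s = -4*s^3 + 108*s - 216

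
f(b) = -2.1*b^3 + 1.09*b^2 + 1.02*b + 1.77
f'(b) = -6.3*b^2 + 2.18*b + 1.02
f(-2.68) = 47.29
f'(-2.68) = -50.07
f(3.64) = -81.36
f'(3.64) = -74.52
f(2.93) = -38.71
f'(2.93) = -46.68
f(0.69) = 2.30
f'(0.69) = -0.48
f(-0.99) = 3.87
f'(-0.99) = -7.31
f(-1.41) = 8.39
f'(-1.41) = -14.58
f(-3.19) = 77.78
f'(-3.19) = -70.04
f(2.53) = -22.68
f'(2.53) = -33.79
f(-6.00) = 488.49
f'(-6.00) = -238.86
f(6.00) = -406.47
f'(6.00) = -212.70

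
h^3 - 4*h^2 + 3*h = h*(h - 3)*(h - 1)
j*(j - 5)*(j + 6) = j^3 + j^2 - 30*j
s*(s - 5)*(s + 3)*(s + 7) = s^4 + 5*s^3 - 29*s^2 - 105*s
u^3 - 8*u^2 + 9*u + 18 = (u - 6)*(u - 3)*(u + 1)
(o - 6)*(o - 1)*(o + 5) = o^3 - 2*o^2 - 29*o + 30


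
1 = 1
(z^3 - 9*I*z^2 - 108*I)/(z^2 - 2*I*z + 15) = (z^2 - 12*I*z - 36)/(z - 5*I)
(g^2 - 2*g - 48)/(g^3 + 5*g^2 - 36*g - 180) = (g - 8)/(g^2 - g - 30)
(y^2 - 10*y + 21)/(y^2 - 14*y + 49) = (y - 3)/(y - 7)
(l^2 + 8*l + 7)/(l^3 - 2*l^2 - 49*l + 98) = (l + 1)/(l^2 - 9*l + 14)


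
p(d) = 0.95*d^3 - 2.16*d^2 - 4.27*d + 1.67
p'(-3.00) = 34.34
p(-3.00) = -30.61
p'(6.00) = 72.41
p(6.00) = 103.49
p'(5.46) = 57.11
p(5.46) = 68.60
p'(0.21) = -5.05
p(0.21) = 0.69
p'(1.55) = -4.12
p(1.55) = -6.60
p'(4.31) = 30.05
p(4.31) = 19.20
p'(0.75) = -5.91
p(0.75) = -2.35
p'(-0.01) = -4.23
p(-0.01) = 1.71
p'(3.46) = 14.90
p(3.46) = 0.39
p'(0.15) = -4.85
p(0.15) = 0.98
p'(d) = 2.85*d^2 - 4.32*d - 4.27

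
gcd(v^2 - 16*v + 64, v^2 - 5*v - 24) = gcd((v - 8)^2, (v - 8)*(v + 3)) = v - 8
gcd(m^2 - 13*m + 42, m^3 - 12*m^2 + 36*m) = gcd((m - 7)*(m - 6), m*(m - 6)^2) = m - 6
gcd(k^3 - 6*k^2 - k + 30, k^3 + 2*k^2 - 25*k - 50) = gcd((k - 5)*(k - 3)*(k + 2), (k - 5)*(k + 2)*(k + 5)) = k^2 - 3*k - 10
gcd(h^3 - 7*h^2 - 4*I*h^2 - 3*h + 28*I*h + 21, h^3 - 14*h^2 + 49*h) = h - 7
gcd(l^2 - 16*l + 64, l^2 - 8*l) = l - 8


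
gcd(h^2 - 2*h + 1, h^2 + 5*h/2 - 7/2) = h - 1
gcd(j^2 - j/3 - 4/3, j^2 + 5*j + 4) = j + 1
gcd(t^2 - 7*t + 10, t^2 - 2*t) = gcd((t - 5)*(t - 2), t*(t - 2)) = t - 2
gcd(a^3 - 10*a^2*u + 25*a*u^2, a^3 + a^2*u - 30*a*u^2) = -a^2 + 5*a*u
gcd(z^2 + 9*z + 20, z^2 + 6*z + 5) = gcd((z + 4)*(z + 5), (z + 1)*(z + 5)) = z + 5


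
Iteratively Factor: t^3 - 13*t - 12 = (t + 3)*(t^2 - 3*t - 4) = (t - 4)*(t + 3)*(t + 1)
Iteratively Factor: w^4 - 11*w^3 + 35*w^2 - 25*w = (w - 5)*(w^3 - 6*w^2 + 5*w) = w*(w - 5)*(w^2 - 6*w + 5) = w*(w - 5)*(w - 1)*(w - 5)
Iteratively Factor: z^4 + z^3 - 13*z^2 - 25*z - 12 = (z + 1)*(z^3 - 13*z - 12) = (z - 4)*(z + 1)*(z^2 + 4*z + 3) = (z - 4)*(z + 1)^2*(z + 3)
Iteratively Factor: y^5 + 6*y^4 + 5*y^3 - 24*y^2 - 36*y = (y - 2)*(y^4 + 8*y^3 + 21*y^2 + 18*y) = (y - 2)*(y + 2)*(y^3 + 6*y^2 + 9*y) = (y - 2)*(y + 2)*(y + 3)*(y^2 + 3*y) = y*(y - 2)*(y + 2)*(y + 3)*(y + 3)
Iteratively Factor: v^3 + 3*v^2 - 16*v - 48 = (v + 4)*(v^2 - v - 12) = (v - 4)*(v + 4)*(v + 3)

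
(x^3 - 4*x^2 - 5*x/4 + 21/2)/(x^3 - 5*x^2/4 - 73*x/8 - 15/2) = 2*(2*x^2 - 11*x + 14)/(4*x^2 - 11*x - 20)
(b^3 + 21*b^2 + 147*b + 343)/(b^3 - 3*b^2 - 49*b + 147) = (b^2 + 14*b + 49)/(b^2 - 10*b + 21)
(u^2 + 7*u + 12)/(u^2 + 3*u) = (u + 4)/u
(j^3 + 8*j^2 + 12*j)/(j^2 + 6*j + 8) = j*(j + 6)/(j + 4)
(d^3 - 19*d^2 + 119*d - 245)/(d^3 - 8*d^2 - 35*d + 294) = (d - 5)/(d + 6)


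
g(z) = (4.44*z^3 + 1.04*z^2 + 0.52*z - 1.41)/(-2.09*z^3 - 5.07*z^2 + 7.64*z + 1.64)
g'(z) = (6.27*z^2 + 10.14*z - 7.64)*(4.44*z^3 + 1.04*z^2 + 0.52*z - 1.41)/(-2.09*z^3 - 5.07*z^2 + 7.64*z + 1.64)^2 + (13.32*z^2 + 2.08*z + 0.52)/(-2.09*z^3 - 5.07*z^2 + 7.64*z + 1.64) = (-20.3372*z^4 + 70.0168*z^3 + 23.5861*z^2 - 10.8862*z + 11.6252)/(4.3681*z^6 + 21.1926*z^5 - 6.2303*z^4 - 84.3248*z^3 + 41.74*z^2 + 25.0592*z + 2.6896)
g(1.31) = -6.30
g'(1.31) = 44.16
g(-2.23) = 2.68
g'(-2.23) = -3.71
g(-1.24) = 0.77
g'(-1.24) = -0.89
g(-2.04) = 2.07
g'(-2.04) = -2.72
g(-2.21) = 2.60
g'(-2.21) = -3.58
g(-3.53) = -54.16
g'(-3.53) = -501.89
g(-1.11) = 0.66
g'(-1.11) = -0.71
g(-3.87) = -14.19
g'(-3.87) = -27.51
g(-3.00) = 10.83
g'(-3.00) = -29.88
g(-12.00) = -2.70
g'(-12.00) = -0.07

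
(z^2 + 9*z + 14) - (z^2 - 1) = 9*z + 15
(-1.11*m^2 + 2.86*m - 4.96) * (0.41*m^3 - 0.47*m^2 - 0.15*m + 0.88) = -0.4551*m^5 + 1.6943*m^4 - 3.2113*m^3 + 0.9254*m^2 + 3.2608*m - 4.3648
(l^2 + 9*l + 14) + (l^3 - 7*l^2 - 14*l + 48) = l^3 - 6*l^2 - 5*l + 62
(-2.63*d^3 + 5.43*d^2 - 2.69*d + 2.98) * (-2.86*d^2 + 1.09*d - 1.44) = 7.5218*d^5 - 18.3965*d^4 + 17.3993*d^3 - 19.2741*d^2 + 7.1218*d - 4.2912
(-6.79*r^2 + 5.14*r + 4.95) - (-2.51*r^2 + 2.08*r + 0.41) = -4.28*r^2 + 3.06*r + 4.54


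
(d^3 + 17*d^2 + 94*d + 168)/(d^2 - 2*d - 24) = (d^2 + 13*d + 42)/(d - 6)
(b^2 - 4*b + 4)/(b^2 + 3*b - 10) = (b - 2)/(b + 5)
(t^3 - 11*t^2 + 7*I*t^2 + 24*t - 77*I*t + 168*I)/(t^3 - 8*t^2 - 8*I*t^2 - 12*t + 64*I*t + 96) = (t^2 + t*(-3 + 7*I) - 21*I)/(t^2 - 8*I*t - 12)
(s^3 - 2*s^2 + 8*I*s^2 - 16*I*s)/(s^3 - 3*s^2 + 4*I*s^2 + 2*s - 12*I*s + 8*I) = s*(s + 8*I)/(s^2 + s*(-1 + 4*I) - 4*I)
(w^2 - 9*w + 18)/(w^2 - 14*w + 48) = (w - 3)/(w - 8)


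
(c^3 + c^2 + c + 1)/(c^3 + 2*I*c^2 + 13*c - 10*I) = (c^2 + c*(1 + I) + I)/(c^2 + 3*I*c + 10)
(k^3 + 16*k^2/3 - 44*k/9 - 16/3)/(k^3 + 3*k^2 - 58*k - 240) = (9*k^2 - 6*k - 8)/(9*(k^2 - 3*k - 40))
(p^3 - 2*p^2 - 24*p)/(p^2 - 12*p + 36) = p*(p + 4)/(p - 6)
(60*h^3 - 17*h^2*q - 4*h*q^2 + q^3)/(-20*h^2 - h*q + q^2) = -3*h + q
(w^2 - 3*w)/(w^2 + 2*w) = (w - 3)/(w + 2)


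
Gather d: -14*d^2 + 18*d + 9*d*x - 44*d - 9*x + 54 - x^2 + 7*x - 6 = -14*d^2 + d*(9*x - 26) - x^2 - 2*x + 48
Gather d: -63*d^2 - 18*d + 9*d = -63*d^2 - 9*d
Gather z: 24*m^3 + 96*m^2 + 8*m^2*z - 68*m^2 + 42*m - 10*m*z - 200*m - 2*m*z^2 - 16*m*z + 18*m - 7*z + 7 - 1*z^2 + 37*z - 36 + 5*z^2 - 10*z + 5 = 24*m^3 + 28*m^2 - 140*m + z^2*(4 - 2*m) + z*(8*m^2 - 26*m + 20) - 24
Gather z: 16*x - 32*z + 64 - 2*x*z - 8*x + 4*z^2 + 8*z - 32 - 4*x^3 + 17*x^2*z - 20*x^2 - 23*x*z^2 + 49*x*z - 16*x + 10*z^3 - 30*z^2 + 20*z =-4*x^3 - 20*x^2 - 8*x + 10*z^3 + z^2*(-23*x - 26) + z*(17*x^2 + 47*x - 4) + 32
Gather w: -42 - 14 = -56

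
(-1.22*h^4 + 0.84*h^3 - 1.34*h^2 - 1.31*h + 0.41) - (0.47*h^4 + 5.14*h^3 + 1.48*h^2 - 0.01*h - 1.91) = -1.69*h^4 - 4.3*h^3 - 2.82*h^2 - 1.3*h + 2.32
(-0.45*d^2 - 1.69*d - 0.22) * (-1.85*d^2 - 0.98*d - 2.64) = 0.8325*d^4 + 3.5675*d^3 + 3.2512*d^2 + 4.6772*d + 0.5808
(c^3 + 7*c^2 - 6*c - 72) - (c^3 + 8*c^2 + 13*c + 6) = -c^2 - 19*c - 78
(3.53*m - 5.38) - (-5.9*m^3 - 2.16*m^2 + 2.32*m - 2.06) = 5.9*m^3 + 2.16*m^2 + 1.21*m - 3.32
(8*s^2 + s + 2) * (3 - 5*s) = -40*s^3 + 19*s^2 - 7*s + 6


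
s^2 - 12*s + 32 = (s - 8)*(s - 4)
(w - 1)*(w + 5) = w^2 + 4*w - 5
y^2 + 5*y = y*(y + 5)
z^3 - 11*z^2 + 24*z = z*(z - 8)*(z - 3)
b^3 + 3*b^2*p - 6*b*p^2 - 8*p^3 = (b - 2*p)*(b + p)*(b + 4*p)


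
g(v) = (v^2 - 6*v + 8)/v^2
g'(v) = (2*v - 6)/v^2 - 2*(v^2 - 6*v + 8)/v^3 = 2*(3*v - 8)/v^3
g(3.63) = -0.05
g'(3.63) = 0.12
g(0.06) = 2123.22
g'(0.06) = -72407.41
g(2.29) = -0.09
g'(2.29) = -0.19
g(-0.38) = 72.19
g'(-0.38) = 333.14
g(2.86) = -0.12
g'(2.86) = 0.05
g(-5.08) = 2.49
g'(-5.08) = 0.35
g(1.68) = 0.26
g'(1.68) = -1.25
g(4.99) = 0.12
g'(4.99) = 0.11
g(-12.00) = 1.56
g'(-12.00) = 0.05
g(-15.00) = 1.44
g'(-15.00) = 0.03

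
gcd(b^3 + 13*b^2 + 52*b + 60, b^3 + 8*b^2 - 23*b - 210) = b + 6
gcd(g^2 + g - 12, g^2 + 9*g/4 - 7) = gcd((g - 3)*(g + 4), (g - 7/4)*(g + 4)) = g + 4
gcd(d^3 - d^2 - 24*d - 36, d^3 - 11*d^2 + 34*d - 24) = d - 6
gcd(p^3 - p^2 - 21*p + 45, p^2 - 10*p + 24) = 1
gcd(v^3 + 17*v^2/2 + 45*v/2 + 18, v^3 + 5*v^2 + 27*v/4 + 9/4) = v^2 + 9*v/2 + 9/2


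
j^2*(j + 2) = j^3 + 2*j^2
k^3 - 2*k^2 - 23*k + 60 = (k - 4)*(k - 3)*(k + 5)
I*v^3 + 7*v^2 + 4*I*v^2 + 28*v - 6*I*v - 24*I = (v + 4)*(v - 6*I)*(I*v + 1)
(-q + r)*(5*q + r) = -5*q^2 + 4*q*r + r^2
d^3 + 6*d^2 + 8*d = d*(d + 2)*(d + 4)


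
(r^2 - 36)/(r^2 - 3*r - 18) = (r + 6)/(r + 3)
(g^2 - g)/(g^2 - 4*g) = (g - 1)/(g - 4)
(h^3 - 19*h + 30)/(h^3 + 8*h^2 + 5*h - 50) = (h - 3)/(h + 5)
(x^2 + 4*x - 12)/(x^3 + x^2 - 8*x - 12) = (x^2 + 4*x - 12)/(x^3 + x^2 - 8*x - 12)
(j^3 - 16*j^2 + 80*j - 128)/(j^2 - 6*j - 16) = (j^2 - 8*j + 16)/(j + 2)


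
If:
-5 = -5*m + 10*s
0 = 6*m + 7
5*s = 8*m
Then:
No Solution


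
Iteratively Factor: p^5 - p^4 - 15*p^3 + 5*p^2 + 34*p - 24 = (p - 4)*(p^4 + 3*p^3 - 3*p^2 - 7*p + 6) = (p - 4)*(p + 2)*(p^3 + p^2 - 5*p + 3) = (p - 4)*(p - 1)*(p + 2)*(p^2 + 2*p - 3) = (p - 4)*(p - 1)^2*(p + 2)*(p + 3)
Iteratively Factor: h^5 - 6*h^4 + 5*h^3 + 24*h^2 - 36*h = (h - 3)*(h^4 - 3*h^3 - 4*h^2 + 12*h) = h*(h - 3)*(h^3 - 3*h^2 - 4*h + 12) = h*(h - 3)*(h - 2)*(h^2 - h - 6) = h*(h - 3)*(h - 2)*(h + 2)*(h - 3)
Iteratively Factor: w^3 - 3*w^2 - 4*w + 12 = (w + 2)*(w^2 - 5*w + 6) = (w - 2)*(w + 2)*(w - 3)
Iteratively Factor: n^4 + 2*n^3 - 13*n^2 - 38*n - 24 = (n - 4)*(n^3 + 6*n^2 + 11*n + 6) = (n - 4)*(n + 3)*(n^2 + 3*n + 2) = (n - 4)*(n + 1)*(n + 3)*(n + 2)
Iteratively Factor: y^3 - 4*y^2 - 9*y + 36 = (y + 3)*(y^2 - 7*y + 12) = (y - 4)*(y + 3)*(y - 3)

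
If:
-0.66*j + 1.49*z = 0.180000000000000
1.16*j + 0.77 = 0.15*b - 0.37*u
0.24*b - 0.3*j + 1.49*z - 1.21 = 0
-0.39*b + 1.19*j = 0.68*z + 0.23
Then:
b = 2.27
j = 1.35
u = -5.39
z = 0.72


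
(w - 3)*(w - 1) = w^2 - 4*w + 3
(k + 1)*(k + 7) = k^2 + 8*k + 7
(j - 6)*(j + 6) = j^2 - 36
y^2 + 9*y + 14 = (y + 2)*(y + 7)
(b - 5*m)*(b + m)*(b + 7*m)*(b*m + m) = b^4*m + 3*b^3*m^2 + b^3*m - 33*b^2*m^3 + 3*b^2*m^2 - 35*b*m^4 - 33*b*m^3 - 35*m^4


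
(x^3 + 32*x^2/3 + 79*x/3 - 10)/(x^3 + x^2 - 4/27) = 9*(x^2 + 11*x + 30)/(9*x^2 + 12*x + 4)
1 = 1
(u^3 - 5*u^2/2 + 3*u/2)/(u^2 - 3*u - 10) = u*(-2*u^2 + 5*u - 3)/(2*(-u^2 + 3*u + 10))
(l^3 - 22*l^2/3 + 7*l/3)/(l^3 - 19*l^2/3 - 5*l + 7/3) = l/(l + 1)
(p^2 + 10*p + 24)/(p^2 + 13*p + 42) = (p + 4)/(p + 7)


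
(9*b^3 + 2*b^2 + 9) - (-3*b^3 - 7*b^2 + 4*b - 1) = 12*b^3 + 9*b^2 - 4*b + 10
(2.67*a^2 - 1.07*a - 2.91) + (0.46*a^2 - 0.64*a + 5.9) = 3.13*a^2 - 1.71*a + 2.99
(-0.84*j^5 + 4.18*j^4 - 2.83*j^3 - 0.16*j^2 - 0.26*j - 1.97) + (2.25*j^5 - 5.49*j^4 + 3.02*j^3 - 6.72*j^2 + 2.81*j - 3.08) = 1.41*j^5 - 1.31*j^4 + 0.19*j^3 - 6.88*j^2 + 2.55*j - 5.05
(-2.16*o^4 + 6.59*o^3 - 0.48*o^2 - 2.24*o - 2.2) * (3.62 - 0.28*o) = 0.6048*o^5 - 9.6644*o^4 + 23.9902*o^3 - 1.1104*o^2 - 7.4928*o - 7.964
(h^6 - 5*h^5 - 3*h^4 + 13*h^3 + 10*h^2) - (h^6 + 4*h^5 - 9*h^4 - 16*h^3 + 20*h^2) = -9*h^5 + 6*h^4 + 29*h^3 - 10*h^2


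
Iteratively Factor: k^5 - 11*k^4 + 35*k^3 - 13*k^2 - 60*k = (k - 4)*(k^4 - 7*k^3 + 7*k^2 + 15*k) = (k - 4)*(k + 1)*(k^3 - 8*k^2 + 15*k) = (k - 4)*(k - 3)*(k + 1)*(k^2 - 5*k) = k*(k - 4)*(k - 3)*(k + 1)*(k - 5)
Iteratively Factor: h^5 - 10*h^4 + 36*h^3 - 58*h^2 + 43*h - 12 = (h - 3)*(h^4 - 7*h^3 + 15*h^2 - 13*h + 4) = (h - 4)*(h - 3)*(h^3 - 3*h^2 + 3*h - 1) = (h - 4)*(h - 3)*(h - 1)*(h^2 - 2*h + 1) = (h - 4)*(h - 3)*(h - 1)^2*(h - 1)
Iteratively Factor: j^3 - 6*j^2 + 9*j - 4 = (j - 1)*(j^2 - 5*j + 4) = (j - 1)^2*(j - 4)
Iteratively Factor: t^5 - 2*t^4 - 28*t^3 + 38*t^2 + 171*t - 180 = (t - 1)*(t^4 - t^3 - 29*t^2 + 9*t + 180) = (t - 5)*(t - 1)*(t^3 + 4*t^2 - 9*t - 36) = (t - 5)*(t - 3)*(t - 1)*(t^2 + 7*t + 12) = (t - 5)*(t - 3)*(t - 1)*(t + 3)*(t + 4)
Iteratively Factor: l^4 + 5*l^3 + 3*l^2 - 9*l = (l - 1)*(l^3 + 6*l^2 + 9*l) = (l - 1)*(l + 3)*(l^2 + 3*l) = l*(l - 1)*(l + 3)*(l + 3)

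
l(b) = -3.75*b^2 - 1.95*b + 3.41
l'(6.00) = -46.95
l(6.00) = -143.29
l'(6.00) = -46.95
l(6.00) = -143.29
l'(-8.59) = 62.48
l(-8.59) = -256.54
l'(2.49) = -20.62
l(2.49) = -24.70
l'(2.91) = -23.78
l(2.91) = -34.02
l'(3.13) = -25.42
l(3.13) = -39.43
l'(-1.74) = 11.10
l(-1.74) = -4.55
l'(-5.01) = 35.62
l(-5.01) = -80.95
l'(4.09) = -32.62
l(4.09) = -67.30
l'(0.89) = -8.62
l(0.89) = -1.30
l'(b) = -7.5*b - 1.95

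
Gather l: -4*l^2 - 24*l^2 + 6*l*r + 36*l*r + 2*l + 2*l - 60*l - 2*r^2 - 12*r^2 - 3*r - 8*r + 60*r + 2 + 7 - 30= -28*l^2 + l*(42*r - 56) - 14*r^2 + 49*r - 21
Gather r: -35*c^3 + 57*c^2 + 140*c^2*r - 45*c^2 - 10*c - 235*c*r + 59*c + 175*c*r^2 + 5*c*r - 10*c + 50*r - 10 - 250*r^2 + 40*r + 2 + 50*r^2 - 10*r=-35*c^3 + 12*c^2 + 39*c + r^2*(175*c - 200) + r*(140*c^2 - 230*c + 80) - 8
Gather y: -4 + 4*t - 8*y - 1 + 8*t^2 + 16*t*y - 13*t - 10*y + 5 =8*t^2 - 9*t + y*(16*t - 18)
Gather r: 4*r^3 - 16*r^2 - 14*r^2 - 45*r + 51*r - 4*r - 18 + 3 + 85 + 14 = 4*r^3 - 30*r^2 + 2*r + 84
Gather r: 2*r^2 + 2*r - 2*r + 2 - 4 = 2*r^2 - 2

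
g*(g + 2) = g^2 + 2*g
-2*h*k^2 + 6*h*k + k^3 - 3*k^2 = k*(-2*h + k)*(k - 3)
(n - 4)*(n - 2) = n^2 - 6*n + 8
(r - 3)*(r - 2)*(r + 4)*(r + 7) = r^4 + 6*r^3 - 21*r^2 - 74*r + 168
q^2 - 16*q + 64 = (q - 8)^2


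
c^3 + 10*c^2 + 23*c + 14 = (c + 1)*(c + 2)*(c + 7)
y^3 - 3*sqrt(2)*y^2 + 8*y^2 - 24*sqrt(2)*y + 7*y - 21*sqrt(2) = (y + 1)*(y + 7)*(y - 3*sqrt(2))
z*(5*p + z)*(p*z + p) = 5*p^2*z^2 + 5*p^2*z + p*z^3 + p*z^2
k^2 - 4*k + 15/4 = (k - 5/2)*(k - 3/2)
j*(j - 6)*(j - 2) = j^3 - 8*j^2 + 12*j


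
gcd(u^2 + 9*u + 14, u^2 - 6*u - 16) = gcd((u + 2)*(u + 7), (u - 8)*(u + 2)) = u + 2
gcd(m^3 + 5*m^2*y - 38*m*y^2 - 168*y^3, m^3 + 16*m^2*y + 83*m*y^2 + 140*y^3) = m^2 + 11*m*y + 28*y^2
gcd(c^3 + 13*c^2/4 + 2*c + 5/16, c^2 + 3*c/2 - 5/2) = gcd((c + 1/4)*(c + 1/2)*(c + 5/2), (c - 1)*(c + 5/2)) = c + 5/2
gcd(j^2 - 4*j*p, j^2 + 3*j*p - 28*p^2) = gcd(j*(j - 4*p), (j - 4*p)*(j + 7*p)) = -j + 4*p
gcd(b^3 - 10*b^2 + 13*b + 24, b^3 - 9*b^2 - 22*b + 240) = b - 8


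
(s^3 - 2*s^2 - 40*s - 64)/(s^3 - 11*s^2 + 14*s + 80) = (s + 4)/(s - 5)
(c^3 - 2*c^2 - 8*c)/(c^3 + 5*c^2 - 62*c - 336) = c*(c^2 - 2*c - 8)/(c^3 + 5*c^2 - 62*c - 336)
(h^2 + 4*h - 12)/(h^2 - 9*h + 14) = (h + 6)/(h - 7)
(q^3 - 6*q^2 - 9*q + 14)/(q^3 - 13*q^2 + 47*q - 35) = (q + 2)/(q - 5)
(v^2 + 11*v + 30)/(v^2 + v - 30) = (v + 5)/(v - 5)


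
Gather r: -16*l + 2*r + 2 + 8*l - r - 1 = -8*l + r + 1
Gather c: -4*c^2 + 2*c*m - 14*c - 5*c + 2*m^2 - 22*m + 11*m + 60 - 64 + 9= -4*c^2 + c*(2*m - 19) + 2*m^2 - 11*m + 5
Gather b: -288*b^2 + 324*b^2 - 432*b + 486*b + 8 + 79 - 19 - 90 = 36*b^2 + 54*b - 22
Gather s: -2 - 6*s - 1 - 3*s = -9*s - 3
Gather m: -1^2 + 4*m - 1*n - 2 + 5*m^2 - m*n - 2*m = 5*m^2 + m*(2 - n) - n - 3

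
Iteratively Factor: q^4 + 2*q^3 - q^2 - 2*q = (q + 1)*(q^3 + q^2 - 2*q) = (q + 1)*(q + 2)*(q^2 - q) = q*(q + 1)*(q + 2)*(q - 1)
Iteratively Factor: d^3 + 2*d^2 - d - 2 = (d + 1)*(d^2 + d - 2) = (d - 1)*(d + 1)*(d + 2)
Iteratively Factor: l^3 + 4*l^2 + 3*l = (l + 1)*(l^2 + 3*l) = (l + 1)*(l + 3)*(l)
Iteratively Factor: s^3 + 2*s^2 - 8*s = (s)*(s^2 + 2*s - 8) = s*(s - 2)*(s + 4)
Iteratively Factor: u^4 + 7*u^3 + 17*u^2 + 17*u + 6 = (u + 3)*(u^3 + 4*u^2 + 5*u + 2) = (u + 1)*(u + 3)*(u^2 + 3*u + 2) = (u + 1)*(u + 2)*(u + 3)*(u + 1)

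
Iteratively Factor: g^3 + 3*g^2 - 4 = (g + 2)*(g^2 + g - 2) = (g + 2)^2*(g - 1)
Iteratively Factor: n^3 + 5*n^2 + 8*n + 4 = (n + 2)*(n^2 + 3*n + 2) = (n + 1)*(n + 2)*(n + 2)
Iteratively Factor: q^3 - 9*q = (q + 3)*(q^2 - 3*q) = q*(q + 3)*(q - 3)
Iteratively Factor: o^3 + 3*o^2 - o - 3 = (o + 1)*(o^2 + 2*o - 3) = (o - 1)*(o + 1)*(o + 3)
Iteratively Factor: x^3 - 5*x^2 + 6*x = (x)*(x^2 - 5*x + 6) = x*(x - 3)*(x - 2)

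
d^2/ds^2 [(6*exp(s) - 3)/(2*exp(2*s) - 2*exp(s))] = 3*(2*exp(3*s) - 2*exp(2*s) + 3*exp(s) - 1)*exp(-s)/(2*(exp(3*s) - 3*exp(2*s) + 3*exp(s) - 1))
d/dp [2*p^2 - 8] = 4*p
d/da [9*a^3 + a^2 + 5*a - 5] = 27*a^2 + 2*a + 5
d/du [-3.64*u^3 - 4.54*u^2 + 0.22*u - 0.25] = -10.92*u^2 - 9.08*u + 0.22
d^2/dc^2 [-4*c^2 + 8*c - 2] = -8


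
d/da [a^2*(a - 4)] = a*(3*a - 8)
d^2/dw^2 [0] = 0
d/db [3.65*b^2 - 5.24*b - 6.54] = 7.3*b - 5.24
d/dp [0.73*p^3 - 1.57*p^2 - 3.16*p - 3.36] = 2.19*p^2 - 3.14*p - 3.16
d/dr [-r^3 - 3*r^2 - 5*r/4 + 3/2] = -3*r^2 - 6*r - 5/4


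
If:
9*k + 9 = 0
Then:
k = -1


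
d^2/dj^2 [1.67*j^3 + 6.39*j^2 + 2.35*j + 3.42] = 10.02*j + 12.78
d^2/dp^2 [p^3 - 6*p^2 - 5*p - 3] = 6*p - 12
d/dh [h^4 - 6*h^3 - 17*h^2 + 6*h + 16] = 4*h^3 - 18*h^2 - 34*h + 6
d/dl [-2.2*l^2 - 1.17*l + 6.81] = -4.4*l - 1.17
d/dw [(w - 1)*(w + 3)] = 2*w + 2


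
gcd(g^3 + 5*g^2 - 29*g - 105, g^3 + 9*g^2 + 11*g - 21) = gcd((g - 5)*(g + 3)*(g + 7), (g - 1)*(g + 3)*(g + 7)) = g^2 + 10*g + 21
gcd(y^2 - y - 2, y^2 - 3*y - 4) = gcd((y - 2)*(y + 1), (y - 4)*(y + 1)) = y + 1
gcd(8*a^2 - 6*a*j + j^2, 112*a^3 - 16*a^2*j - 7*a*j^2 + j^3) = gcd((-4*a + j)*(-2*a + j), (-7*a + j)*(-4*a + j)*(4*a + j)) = 4*a - j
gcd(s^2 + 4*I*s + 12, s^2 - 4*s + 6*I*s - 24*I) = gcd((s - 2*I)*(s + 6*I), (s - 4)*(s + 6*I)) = s + 6*I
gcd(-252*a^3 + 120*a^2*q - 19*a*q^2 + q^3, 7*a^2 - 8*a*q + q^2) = -7*a + q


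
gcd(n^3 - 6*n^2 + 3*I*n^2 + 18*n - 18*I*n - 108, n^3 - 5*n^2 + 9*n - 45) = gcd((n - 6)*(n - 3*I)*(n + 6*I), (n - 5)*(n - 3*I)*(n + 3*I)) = n - 3*I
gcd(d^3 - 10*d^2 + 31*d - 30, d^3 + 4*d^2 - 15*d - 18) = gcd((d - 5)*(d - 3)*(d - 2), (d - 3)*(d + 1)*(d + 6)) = d - 3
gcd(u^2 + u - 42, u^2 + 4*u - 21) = u + 7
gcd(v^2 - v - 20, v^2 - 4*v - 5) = v - 5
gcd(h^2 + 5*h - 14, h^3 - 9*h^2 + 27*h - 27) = 1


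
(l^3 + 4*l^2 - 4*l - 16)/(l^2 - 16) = (l^2 - 4)/(l - 4)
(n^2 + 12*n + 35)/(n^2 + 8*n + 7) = (n + 5)/(n + 1)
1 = 1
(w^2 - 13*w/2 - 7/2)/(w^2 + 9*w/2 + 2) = (w - 7)/(w + 4)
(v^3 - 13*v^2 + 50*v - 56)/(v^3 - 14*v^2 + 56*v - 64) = (v - 7)/(v - 8)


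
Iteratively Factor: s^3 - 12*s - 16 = (s - 4)*(s^2 + 4*s + 4) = (s - 4)*(s + 2)*(s + 2)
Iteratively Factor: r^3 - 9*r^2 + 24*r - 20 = (r - 5)*(r^2 - 4*r + 4) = (r - 5)*(r - 2)*(r - 2)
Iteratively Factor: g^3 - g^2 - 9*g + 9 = (g - 1)*(g^2 - 9) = (g - 3)*(g - 1)*(g + 3)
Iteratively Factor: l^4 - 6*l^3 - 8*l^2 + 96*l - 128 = (l - 2)*(l^3 - 4*l^2 - 16*l + 64) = (l - 4)*(l - 2)*(l^2 - 16) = (l - 4)*(l - 2)*(l + 4)*(l - 4)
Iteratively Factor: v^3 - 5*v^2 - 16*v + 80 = (v - 4)*(v^2 - v - 20) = (v - 4)*(v + 4)*(v - 5)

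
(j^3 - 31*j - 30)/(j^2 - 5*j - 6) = j + 5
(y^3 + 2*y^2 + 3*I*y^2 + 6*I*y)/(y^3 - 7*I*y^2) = (y^2 + y*(2 + 3*I) + 6*I)/(y*(y - 7*I))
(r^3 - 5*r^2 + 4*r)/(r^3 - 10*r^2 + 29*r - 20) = r/(r - 5)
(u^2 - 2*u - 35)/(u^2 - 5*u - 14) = (u + 5)/(u + 2)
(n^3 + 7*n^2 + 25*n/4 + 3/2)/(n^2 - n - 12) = (n^3 + 7*n^2 + 25*n/4 + 3/2)/(n^2 - n - 12)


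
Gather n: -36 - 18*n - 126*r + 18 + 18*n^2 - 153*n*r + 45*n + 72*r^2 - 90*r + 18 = 18*n^2 + n*(27 - 153*r) + 72*r^2 - 216*r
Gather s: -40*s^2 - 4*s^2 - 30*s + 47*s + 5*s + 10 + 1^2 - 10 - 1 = -44*s^2 + 22*s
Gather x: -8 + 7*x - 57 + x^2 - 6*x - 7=x^2 + x - 72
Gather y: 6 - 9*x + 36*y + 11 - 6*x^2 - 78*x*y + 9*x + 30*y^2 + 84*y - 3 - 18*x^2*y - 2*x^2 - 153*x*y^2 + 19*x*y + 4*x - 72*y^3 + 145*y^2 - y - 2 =-8*x^2 + 4*x - 72*y^3 + y^2*(175 - 153*x) + y*(-18*x^2 - 59*x + 119) + 12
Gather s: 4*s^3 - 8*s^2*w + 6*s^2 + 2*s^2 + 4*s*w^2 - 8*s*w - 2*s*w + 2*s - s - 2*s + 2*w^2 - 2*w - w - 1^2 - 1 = 4*s^3 + s^2*(8 - 8*w) + s*(4*w^2 - 10*w - 1) + 2*w^2 - 3*w - 2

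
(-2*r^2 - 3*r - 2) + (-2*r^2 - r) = -4*r^2 - 4*r - 2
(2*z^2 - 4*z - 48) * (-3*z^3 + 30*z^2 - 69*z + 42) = -6*z^5 + 72*z^4 - 114*z^3 - 1080*z^2 + 3144*z - 2016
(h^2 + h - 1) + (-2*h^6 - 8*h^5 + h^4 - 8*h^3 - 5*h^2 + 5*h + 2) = -2*h^6 - 8*h^5 + h^4 - 8*h^3 - 4*h^2 + 6*h + 1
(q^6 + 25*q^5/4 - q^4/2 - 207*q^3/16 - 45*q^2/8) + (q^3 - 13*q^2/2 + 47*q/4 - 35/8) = q^6 + 25*q^5/4 - q^4/2 - 191*q^3/16 - 97*q^2/8 + 47*q/4 - 35/8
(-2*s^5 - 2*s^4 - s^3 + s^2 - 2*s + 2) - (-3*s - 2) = -2*s^5 - 2*s^4 - s^3 + s^2 + s + 4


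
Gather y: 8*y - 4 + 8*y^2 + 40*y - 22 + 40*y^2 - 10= 48*y^2 + 48*y - 36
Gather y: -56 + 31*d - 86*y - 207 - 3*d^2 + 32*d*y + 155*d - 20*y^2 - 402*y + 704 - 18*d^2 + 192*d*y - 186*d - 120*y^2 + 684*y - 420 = -21*d^2 - 140*y^2 + y*(224*d + 196) + 21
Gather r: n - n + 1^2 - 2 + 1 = 0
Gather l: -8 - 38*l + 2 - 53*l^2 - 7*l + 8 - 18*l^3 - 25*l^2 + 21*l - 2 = -18*l^3 - 78*l^2 - 24*l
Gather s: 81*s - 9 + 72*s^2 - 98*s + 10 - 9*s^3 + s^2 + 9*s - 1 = -9*s^3 + 73*s^2 - 8*s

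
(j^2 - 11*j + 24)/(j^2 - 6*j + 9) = (j - 8)/(j - 3)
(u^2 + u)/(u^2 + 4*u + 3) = u/(u + 3)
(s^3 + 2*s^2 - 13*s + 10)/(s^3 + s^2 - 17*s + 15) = (s - 2)/(s - 3)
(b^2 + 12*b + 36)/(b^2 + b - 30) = (b + 6)/(b - 5)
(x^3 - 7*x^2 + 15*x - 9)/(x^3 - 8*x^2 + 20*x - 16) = (x^3 - 7*x^2 + 15*x - 9)/(x^3 - 8*x^2 + 20*x - 16)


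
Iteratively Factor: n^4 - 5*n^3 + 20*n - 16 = (n - 2)*(n^3 - 3*n^2 - 6*n + 8) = (n - 2)*(n + 2)*(n^2 - 5*n + 4) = (n - 4)*(n - 2)*(n + 2)*(n - 1)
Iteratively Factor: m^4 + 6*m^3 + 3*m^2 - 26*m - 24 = (m + 1)*(m^3 + 5*m^2 - 2*m - 24) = (m + 1)*(m + 4)*(m^2 + m - 6) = (m + 1)*(m + 3)*(m + 4)*(m - 2)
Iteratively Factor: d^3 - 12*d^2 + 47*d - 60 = (d - 4)*(d^2 - 8*d + 15) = (d - 5)*(d - 4)*(d - 3)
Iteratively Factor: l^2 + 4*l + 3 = (l + 3)*(l + 1)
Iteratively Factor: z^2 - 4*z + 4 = (z - 2)*(z - 2)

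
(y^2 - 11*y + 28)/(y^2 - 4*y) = (y - 7)/y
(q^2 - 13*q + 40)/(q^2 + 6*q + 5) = (q^2 - 13*q + 40)/(q^2 + 6*q + 5)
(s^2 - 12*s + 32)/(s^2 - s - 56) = (s - 4)/(s + 7)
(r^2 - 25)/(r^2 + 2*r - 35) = (r + 5)/(r + 7)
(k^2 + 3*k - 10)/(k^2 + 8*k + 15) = (k - 2)/(k + 3)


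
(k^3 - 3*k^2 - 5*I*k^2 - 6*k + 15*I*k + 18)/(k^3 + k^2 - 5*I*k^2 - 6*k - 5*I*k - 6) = (k - 3)/(k + 1)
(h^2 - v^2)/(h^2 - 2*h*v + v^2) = (-h - v)/(-h + v)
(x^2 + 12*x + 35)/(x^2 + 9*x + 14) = (x + 5)/(x + 2)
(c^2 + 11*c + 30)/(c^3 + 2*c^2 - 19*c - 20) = (c + 6)/(c^2 - 3*c - 4)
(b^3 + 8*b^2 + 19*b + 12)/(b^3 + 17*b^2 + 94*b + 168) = (b^2 + 4*b + 3)/(b^2 + 13*b + 42)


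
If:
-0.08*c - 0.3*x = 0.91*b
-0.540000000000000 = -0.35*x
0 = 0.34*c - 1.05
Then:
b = -0.78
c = 3.09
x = 1.54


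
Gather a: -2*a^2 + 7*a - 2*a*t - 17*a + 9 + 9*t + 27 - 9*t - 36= -2*a^2 + a*(-2*t - 10)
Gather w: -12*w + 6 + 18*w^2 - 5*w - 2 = 18*w^2 - 17*w + 4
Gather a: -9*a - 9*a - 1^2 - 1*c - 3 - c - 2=-18*a - 2*c - 6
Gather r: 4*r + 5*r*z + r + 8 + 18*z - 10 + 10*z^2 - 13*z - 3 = r*(5*z + 5) + 10*z^2 + 5*z - 5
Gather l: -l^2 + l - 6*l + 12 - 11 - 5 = -l^2 - 5*l - 4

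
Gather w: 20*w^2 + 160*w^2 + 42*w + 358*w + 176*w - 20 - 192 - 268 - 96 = 180*w^2 + 576*w - 576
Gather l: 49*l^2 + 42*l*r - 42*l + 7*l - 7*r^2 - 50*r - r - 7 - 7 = 49*l^2 + l*(42*r - 35) - 7*r^2 - 51*r - 14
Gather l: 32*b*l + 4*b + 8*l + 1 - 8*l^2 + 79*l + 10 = 4*b - 8*l^2 + l*(32*b + 87) + 11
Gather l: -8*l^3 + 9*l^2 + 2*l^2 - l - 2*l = -8*l^3 + 11*l^2 - 3*l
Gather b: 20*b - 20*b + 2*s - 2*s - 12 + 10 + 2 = 0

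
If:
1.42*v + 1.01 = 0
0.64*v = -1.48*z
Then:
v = -0.71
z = 0.31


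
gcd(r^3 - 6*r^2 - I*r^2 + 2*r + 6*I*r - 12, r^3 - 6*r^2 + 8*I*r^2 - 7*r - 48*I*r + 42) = r^2 + r*(-6 + I) - 6*I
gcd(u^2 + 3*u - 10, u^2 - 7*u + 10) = u - 2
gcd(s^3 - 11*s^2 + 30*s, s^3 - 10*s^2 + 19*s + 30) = s^2 - 11*s + 30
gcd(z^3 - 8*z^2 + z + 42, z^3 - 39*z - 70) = z^2 - 5*z - 14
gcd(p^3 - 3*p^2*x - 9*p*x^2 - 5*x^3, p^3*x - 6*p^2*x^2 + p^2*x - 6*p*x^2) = 1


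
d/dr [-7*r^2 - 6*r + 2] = -14*r - 6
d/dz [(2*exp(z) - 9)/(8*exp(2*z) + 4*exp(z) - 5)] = (-16*exp(2*z) + 144*exp(z) + 26)*exp(z)/(64*exp(4*z) + 64*exp(3*z) - 64*exp(2*z) - 40*exp(z) + 25)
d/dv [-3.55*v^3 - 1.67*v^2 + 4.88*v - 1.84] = -10.65*v^2 - 3.34*v + 4.88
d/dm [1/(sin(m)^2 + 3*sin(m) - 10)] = -(2*sin(m) + 3)*cos(m)/(sin(m)^2 + 3*sin(m) - 10)^2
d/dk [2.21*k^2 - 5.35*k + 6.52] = 4.42*k - 5.35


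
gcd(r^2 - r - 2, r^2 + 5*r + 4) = r + 1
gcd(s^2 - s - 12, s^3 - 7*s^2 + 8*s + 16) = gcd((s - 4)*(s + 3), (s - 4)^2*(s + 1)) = s - 4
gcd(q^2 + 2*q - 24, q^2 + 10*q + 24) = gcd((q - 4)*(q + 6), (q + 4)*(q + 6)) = q + 6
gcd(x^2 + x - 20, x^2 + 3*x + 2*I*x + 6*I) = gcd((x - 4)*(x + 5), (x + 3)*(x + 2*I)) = 1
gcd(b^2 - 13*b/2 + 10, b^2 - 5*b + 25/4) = b - 5/2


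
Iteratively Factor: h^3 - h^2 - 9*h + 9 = (h - 1)*(h^2 - 9) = (h - 3)*(h - 1)*(h + 3)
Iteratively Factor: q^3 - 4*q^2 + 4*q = (q)*(q^2 - 4*q + 4) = q*(q - 2)*(q - 2)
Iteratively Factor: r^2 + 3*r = (r)*(r + 3)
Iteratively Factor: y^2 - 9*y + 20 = (y - 4)*(y - 5)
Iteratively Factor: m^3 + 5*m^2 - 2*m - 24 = (m - 2)*(m^2 + 7*m + 12) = (m - 2)*(m + 4)*(m + 3)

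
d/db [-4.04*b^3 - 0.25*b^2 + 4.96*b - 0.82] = -12.12*b^2 - 0.5*b + 4.96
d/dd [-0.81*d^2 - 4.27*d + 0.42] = -1.62*d - 4.27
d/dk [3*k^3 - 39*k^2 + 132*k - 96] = 9*k^2 - 78*k + 132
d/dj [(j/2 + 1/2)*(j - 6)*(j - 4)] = 3*j^2/2 - 9*j + 7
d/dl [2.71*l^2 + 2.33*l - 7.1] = 5.42*l + 2.33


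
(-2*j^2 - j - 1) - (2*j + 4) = -2*j^2 - 3*j - 5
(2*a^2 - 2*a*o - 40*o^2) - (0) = 2*a^2 - 2*a*o - 40*o^2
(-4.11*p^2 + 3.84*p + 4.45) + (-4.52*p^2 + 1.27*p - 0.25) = -8.63*p^2 + 5.11*p + 4.2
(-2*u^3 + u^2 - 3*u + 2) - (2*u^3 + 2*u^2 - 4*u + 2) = -4*u^3 - u^2 + u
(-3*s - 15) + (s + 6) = -2*s - 9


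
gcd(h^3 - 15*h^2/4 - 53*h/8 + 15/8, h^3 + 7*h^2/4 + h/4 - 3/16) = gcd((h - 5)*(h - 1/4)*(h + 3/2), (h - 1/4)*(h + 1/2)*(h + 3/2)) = h^2 + 5*h/4 - 3/8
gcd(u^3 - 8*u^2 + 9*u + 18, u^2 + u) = u + 1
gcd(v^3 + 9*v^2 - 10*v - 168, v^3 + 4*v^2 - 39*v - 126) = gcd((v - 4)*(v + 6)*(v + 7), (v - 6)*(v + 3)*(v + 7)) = v + 7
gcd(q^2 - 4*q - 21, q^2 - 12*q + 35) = q - 7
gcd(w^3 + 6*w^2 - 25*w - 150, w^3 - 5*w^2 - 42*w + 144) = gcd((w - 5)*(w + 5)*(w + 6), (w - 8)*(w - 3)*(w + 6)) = w + 6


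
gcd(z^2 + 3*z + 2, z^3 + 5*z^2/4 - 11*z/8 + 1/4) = z + 2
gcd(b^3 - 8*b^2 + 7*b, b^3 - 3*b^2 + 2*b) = b^2 - b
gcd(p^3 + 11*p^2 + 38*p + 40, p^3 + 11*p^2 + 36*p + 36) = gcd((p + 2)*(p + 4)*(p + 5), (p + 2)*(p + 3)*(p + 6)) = p + 2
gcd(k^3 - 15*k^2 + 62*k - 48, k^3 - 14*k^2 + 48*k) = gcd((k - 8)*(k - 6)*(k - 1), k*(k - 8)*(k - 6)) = k^2 - 14*k + 48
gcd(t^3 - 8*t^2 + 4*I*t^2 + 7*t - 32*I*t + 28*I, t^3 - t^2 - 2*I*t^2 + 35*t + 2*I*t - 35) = t - 1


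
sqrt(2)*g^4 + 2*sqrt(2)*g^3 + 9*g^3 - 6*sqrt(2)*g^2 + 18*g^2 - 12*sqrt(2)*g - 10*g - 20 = (g + 2)*(g - sqrt(2))*(g + 5*sqrt(2))*(sqrt(2)*g + 1)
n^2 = n^2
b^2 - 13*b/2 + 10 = (b - 4)*(b - 5/2)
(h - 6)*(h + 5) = h^2 - h - 30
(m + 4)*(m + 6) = m^2 + 10*m + 24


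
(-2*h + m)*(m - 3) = -2*h*m + 6*h + m^2 - 3*m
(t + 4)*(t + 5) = t^2 + 9*t + 20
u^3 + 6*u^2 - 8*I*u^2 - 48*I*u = u*(u + 6)*(u - 8*I)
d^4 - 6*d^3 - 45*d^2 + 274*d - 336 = (d - 8)*(d - 3)*(d - 2)*(d + 7)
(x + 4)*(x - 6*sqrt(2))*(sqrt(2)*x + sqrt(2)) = sqrt(2)*x^3 - 12*x^2 + 5*sqrt(2)*x^2 - 60*x + 4*sqrt(2)*x - 48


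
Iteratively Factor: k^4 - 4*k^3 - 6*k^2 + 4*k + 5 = (k + 1)*(k^3 - 5*k^2 - k + 5) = (k - 5)*(k + 1)*(k^2 - 1) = (k - 5)*(k - 1)*(k + 1)*(k + 1)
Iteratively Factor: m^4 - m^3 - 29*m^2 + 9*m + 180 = (m - 5)*(m^3 + 4*m^2 - 9*m - 36) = (m - 5)*(m + 3)*(m^2 + m - 12) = (m - 5)*(m + 3)*(m + 4)*(m - 3)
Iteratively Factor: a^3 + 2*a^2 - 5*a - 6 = (a + 3)*(a^2 - a - 2) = (a + 1)*(a + 3)*(a - 2)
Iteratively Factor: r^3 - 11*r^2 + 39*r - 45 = (r - 5)*(r^2 - 6*r + 9) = (r - 5)*(r - 3)*(r - 3)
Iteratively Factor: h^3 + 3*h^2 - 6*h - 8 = (h - 2)*(h^2 + 5*h + 4) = (h - 2)*(h + 4)*(h + 1)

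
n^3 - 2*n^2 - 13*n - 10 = (n - 5)*(n + 1)*(n + 2)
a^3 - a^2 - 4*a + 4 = (a - 2)*(a - 1)*(a + 2)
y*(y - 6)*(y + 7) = y^3 + y^2 - 42*y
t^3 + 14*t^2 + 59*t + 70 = (t + 2)*(t + 5)*(t + 7)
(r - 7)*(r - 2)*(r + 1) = r^3 - 8*r^2 + 5*r + 14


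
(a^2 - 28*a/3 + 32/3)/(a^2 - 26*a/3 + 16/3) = (3*a - 4)/(3*a - 2)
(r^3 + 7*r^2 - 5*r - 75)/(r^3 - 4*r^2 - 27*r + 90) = (r + 5)/(r - 6)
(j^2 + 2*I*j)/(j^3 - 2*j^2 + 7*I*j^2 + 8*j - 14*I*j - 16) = j*(j + 2*I)/(j^3 + j^2*(-2 + 7*I) + 2*j*(4 - 7*I) - 16)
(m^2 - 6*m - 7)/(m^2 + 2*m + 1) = (m - 7)/(m + 1)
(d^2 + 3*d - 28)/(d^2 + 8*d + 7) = (d - 4)/(d + 1)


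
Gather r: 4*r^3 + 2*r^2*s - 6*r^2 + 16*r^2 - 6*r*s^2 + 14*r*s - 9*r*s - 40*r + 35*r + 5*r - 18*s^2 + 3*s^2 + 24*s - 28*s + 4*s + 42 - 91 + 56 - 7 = 4*r^3 + r^2*(2*s + 10) + r*(-6*s^2 + 5*s) - 15*s^2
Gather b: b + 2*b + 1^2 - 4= 3*b - 3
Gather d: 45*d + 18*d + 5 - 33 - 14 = 63*d - 42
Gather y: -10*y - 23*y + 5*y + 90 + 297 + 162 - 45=504 - 28*y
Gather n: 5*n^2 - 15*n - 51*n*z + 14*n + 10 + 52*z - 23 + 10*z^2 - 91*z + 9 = 5*n^2 + n*(-51*z - 1) + 10*z^2 - 39*z - 4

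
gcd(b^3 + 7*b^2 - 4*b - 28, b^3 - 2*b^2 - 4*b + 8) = b^2 - 4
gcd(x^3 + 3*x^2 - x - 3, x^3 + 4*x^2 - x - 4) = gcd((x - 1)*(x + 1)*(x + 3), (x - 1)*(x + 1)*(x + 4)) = x^2 - 1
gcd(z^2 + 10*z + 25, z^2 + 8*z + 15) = z + 5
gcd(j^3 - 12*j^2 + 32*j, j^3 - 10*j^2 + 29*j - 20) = j - 4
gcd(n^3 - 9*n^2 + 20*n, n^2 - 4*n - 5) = n - 5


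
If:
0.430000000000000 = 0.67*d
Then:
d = 0.64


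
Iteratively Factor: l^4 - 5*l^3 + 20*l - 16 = (l - 4)*(l^3 - l^2 - 4*l + 4) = (l - 4)*(l - 2)*(l^2 + l - 2) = (l - 4)*(l - 2)*(l - 1)*(l + 2)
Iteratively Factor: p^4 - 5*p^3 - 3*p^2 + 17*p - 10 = (p - 1)*(p^3 - 4*p^2 - 7*p + 10) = (p - 5)*(p - 1)*(p^2 + p - 2) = (p - 5)*(p - 1)^2*(p + 2)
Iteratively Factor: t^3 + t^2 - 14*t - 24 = (t - 4)*(t^2 + 5*t + 6) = (t - 4)*(t + 3)*(t + 2)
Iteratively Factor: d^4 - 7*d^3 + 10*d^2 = (d - 5)*(d^3 - 2*d^2) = (d - 5)*(d - 2)*(d^2) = d*(d - 5)*(d - 2)*(d)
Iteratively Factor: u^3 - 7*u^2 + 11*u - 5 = (u - 1)*(u^2 - 6*u + 5) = (u - 1)^2*(u - 5)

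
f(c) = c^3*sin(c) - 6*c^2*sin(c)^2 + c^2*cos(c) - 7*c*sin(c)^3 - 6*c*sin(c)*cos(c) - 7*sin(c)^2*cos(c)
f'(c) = c^3*cos(c) - 12*c^2*sin(c)*cos(c) + 2*c^2*sin(c) - 21*c*sin(c)^2*cos(c) - 6*c*sin(c)^2 - 6*c*cos(c)^2 + 2*c*cos(c) - 14*sin(c)*cos(c)^2 - 6*sin(c)*cos(c)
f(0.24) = -0.70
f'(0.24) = -5.89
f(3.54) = -45.25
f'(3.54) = -119.37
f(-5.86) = -71.15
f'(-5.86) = -273.20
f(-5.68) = -118.35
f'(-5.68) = -247.03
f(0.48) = -2.87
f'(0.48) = -12.30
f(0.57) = -4.09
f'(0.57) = -14.74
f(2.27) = -10.25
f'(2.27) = 30.77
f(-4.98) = -213.78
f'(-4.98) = -10.22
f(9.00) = 161.04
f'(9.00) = -276.16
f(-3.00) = -3.58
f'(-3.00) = 32.90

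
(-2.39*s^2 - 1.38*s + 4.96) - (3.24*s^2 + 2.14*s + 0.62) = -5.63*s^2 - 3.52*s + 4.34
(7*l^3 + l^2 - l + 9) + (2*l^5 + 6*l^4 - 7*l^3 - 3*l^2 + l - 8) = 2*l^5 + 6*l^4 - 2*l^2 + 1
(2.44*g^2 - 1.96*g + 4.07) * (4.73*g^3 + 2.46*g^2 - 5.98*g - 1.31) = 11.5412*g^5 - 3.2684*g^4 - 0.161699999999996*g^3 + 18.5366*g^2 - 21.771*g - 5.3317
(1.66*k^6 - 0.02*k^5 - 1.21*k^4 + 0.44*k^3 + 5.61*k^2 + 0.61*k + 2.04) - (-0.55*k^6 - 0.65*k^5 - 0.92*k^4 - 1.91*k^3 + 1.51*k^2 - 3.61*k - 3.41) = 2.21*k^6 + 0.63*k^5 - 0.29*k^4 + 2.35*k^3 + 4.1*k^2 + 4.22*k + 5.45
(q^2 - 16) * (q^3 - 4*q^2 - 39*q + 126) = q^5 - 4*q^4 - 55*q^3 + 190*q^2 + 624*q - 2016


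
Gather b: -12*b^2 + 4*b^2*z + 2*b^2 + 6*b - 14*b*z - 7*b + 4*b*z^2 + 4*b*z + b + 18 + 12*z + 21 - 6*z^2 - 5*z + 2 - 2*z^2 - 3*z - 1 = b^2*(4*z - 10) + b*(4*z^2 - 10*z) - 8*z^2 + 4*z + 40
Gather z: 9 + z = z + 9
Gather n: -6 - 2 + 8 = 0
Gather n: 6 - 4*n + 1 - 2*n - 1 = 6 - 6*n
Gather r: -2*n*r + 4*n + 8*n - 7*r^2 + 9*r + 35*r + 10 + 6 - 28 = 12*n - 7*r^2 + r*(44 - 2*n) - 12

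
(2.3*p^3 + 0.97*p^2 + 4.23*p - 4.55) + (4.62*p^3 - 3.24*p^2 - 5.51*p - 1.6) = 6.92*p^3 - 2.27*p^2 - 1.28*p - 6.15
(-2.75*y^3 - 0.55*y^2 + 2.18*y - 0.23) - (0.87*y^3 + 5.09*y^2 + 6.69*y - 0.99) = -3.62*y^3 - 5.64*y^2 - 4.51*y + 0.76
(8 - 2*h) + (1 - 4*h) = 9 - 6*h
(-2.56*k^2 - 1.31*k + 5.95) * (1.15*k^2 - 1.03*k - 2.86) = -2.944*k^4 + 1.1303*k^3 + 15.5134*k^2 - 2.3819*k - 17.017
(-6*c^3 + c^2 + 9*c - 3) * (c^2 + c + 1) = -6*c^5 - 5*c^4 + 4*c^3 + 7*c^2 + 6*c - 3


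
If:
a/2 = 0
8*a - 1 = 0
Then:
No Solution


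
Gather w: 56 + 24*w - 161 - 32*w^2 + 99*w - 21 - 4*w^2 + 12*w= -36*w^2 + 135*w - 126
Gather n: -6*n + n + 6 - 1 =5 - 5*n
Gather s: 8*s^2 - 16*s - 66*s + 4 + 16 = 8*s^2 - 82*s + 20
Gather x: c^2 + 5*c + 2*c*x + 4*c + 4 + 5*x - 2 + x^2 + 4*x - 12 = c^2 + 9*c + x^2 + x*(2*c + 9) - 10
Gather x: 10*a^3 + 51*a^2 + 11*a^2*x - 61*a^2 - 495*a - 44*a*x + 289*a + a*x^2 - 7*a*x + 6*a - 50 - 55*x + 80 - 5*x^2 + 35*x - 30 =10*a^3 - 10*a^2 - 200*a + x^2*(a - 5) + x*(11*a^2 - 51*a - 20)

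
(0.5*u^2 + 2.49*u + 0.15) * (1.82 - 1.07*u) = -0.535*u^3 - 1.7543*u^2 + 4.3713*u + 0.273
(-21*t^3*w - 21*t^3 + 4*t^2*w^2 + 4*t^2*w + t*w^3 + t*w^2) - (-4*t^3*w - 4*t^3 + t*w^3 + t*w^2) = -17*t^3*w - 17*t^3 + 4*t^2*w^2 + 4*t^2*w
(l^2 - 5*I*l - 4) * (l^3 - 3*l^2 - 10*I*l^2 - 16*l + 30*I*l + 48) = l^5 - 3*l^4 - 15*I*l^4 - 70*l^3 + 45*I*l^3 + 210*l^2 + 120*I*l^2 + 64*l - 360*I*l - 192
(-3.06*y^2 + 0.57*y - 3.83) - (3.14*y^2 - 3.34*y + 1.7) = -6.2*y^2 + 3.91*y - 5.53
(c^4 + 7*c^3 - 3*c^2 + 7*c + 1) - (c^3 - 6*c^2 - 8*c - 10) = c^4 + 6*c^3 + 3*c^2 + 15*c + 11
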